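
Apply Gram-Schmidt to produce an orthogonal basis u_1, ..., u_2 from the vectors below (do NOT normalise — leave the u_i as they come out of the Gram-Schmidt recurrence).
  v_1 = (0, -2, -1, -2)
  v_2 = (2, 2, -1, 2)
Orthogonal basis:
  u_1 = (0, -2, -1, -2)
  u_2 = (2, 4/9, -16/9, 4/9)

Apply the Gram-Schmidt recurrence
  u_1 = v_1
  u_i = v_i − Σ_{j<i} ((v_i · u_j) / (u_j · u_j)) · u_j.

Step by step this gives:
  u_1 = (0, -2, -1, -2)
  u_2 = (2, 4/9, -16/9, 4/9)

Orthogonality check:
  u_2 · u_1 = 0 (should be 0)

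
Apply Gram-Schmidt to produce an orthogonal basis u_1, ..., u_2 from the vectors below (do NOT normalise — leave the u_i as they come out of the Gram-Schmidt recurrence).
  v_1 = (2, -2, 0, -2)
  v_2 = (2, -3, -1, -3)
Orthogonal basis:
  u_1 = (2, -2, 0, -2)
  u_2 = (-2/3, -1/3, -1, -1/3)

Apply the Gram-Schmidt recurrence
  u_1 = v_1
  u_i = v_i − Σ_{j<i} ((v_i · u_j) / (u_j · u_j)) · u_j.

Step by step this gives:
  u_1 = (2, -2, 0, -2)
  u_2 = (-2/3, -1/3, -1, -1/3)

Orthogonality check:
  u_2 · u_1 = 0 (should be 0)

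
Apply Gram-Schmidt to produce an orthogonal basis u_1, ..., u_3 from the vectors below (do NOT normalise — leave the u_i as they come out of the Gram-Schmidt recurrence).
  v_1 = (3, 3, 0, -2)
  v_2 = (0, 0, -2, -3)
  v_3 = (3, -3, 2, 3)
Orthogonal basis:
  u_1 = (3, 3, 0, -2)
  u_2 = (-9/11, -9/11, -2, -27/11)
  u_3 = (3, -3, 0, 0)

Apply the Gram-Schmidt recurrence
  u_1 = v_1
  u_i = v_i − Σ_{j<i} ((v_i · u_j) / (u_j · u_j)) · u_j.

Step by step this gives:
  u_1 = (3, 3, 0, -2)
  u_2 = (-9/11, -9/11, -2, -27/11)
  u_3 = (3, -3, 0, 0)

Orthogonality check:
  u_2 · u_1 = 0 (should be 0)
  u_3 · u_1 = 0 (should be 0)
  u_3 · u_2 = 0 (should be 0)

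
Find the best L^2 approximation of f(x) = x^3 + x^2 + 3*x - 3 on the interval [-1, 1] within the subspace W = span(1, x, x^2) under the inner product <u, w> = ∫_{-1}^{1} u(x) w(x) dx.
g(x) = x^2 + 18*x/5 - 3

The best approximation g ∈ W is the orthogonal projection of f onto W. Writing g = a_0 + a_1 x + a_2 x^2, the coefficients solve the normal equations G · a = b where
  G_{ij} = <φ_i, φ_j> and b_i = <f, φ_i>, with φ_0 = 1, φ_1 = x, φ_2 = x^2.
G =
  [2, 0, 2/3]
  [0, 2/3, 0]
  [2/3, 0, 2/5],
b = (-16/3, 12/5, -8/5).
Solving gives a_0 = -3, a_1 = 18/5, a_2 = 1, so
  g(x) = x^2 + 18*x/5 - 3.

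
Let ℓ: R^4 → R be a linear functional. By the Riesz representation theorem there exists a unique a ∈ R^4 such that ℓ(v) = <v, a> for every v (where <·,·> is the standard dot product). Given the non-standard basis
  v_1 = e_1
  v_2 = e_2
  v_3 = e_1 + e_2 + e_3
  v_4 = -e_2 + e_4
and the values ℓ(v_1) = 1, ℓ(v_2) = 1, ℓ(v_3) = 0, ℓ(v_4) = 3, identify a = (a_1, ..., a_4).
a = (1, 1, -2, 4)

Write a = (a_1, ..., a_4) in the standard basis. For each basis vector v_i, ℓ(v_i) = <v_i, a> is a linear equation in the a_j's. Collect the n equations into a matrix system V a = ℓ, where row i of V is v_i (expressed in the standard basis). Since V is invertible (lower-triangular with 1s on the diagonal, up to permutation), solve by back-substitution:
  V =
[[1, 0, 0, 0],
 [0, 1, 0, 0],
 [1, 1, 1, 0],
 [0, -1, 0, 1]]
  V a = (1, 1, 0, 3)
Solving gives a = (1, 1, -2, 4).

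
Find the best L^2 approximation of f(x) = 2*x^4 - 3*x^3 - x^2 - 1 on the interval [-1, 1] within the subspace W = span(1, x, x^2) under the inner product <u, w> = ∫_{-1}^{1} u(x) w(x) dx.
g(x) = 5*x^2/7 - 9*x/5 - 41/35

The best approximation g ∈ W is the orthogonal projection of f onto W. Writing g = a_0 + a_1 x + a_2 x^2, the coefficients solve the normal equations G · a = b where
  G_{ij} = <φ_i, φ_j> and b_i = <f, φ_i>, with φ_0 = 1, φ_1 = x, φ_2 = x^2.
G =
  [2, 0, 2/3]
  [0, 2/3, 0]
  [2/3, 0, 2/5],
b = (-28/15, -6/5, -52/105).
Solving gives a_0 = -41/35, a_1 = -9/5, a_2 = 5/7, so
  g(x) = 5*x^2/7 - 9*x/5 - 41/35.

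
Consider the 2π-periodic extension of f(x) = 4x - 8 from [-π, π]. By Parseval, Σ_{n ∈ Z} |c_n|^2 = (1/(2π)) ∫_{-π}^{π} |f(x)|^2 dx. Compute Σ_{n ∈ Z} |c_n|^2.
Σ |c_n|^2 = 16π^2/3 + 64

Expand and integrate term by term over [-π, π]:
  ∫ (4x)^2 dx = 16·(2π^3/3); ∫ 2·4·(-8)·x dx = 0 (odd integrand); ∫ (-8)^2 dx = 64·2π.
So (1/(2π)) ∫_{-π}^{π} (4x - 8)^2 dx = 16π^2/3 + 64 = 16π^2/3 + 64.
Parseval ⇒ Σ |c_n|^2 = 16π^2/3 + 64.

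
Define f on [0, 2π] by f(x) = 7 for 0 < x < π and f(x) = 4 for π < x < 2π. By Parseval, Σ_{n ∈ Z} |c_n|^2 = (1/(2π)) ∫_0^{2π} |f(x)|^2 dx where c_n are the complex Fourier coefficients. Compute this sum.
Σ |c_n|^2 = 65/2

Parseval equates the L^2 energy of f (normalised by 1/(2π)) with the ℓ^2 sum of its Fourier coefficients: (1/(2π)) ∫_0^{2π} |f|^2 = Σ |c_n|^2.
Compute the left side: (1/(2π)) [∫_0^π 7^2 dx + ∫_π^{2π} 4^2 dx] = (1/(2π)) · (49π + 16π) = (49 + 16)/2 = 65/2.
So Σ_{n ∈ Z} |c_n|^2 = 65/2.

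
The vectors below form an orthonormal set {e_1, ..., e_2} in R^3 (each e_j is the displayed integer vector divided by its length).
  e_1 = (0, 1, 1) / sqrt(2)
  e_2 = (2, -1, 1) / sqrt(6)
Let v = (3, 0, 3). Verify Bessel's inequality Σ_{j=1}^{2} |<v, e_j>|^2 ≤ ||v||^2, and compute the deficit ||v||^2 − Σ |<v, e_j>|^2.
Σ |<v, e_j>|^2 = 18; ||v||^2 = 18; deficit = 0

Write each e_j = u_j / sqrt(<u_j, u_j>) where u_j is the displayed integer vector. Then <v, e_j> = <v, u_j> / sqrt(<u_j, u_j>), so |<v, e_j>|^2 = <v, u_j>^2 / <u_j, u_j>.
Coefficients: <v, e_1> = 3/sqrt(2), <v, e_2> = 9/sqrt(6).
Square and sum: Σ |<v, e_j>|^2 = 18.
Compute ||v||^2 = v·v = 18.
Deficit = 18 − 18 = 0 ≥ 0, confirming Bessel's inequality. (The deficit equals ||v − Σ <v,e_j> e_j||^2, the squared distance from v to span{e_j}.)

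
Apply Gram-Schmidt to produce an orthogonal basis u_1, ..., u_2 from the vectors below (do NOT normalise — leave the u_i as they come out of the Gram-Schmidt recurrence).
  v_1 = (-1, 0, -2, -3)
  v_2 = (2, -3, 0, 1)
Orthogonal basis:
  u_1 = (-1, 0, -2, -3)
  u_2 = (23/14, -3, -5/7, -1/14)

Apply the Gram-Schmidt recurrence
  u_1 = v_1
  u_i = v_i − Σ_{j<i} ((v_i · u_j) / (u_j · u_j)) · u_j.

Step by step this gives:
  u_1 = (-1, 0, -2, -3)
  u_2 = (23/14, -3, -5/7, -1/14)

Orthogonality check:
  u_2 · u_1 = 0 (should be 0)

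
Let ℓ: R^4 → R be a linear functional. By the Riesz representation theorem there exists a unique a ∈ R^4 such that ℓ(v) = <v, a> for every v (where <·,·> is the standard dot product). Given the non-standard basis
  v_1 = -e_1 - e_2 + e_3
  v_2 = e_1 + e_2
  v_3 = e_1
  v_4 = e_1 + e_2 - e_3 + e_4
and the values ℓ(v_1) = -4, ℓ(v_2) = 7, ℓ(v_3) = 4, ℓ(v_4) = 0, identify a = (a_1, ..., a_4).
a = (4, 3, 3, -4)

Write a = (a_1, ..., a_4) in the standard basis. For each basis vector v_i, ℓ(v_i) = <v_i, a> is a linear equation in the a_j's. Collect the n equations into a matrix system V a = ℓ, where row i of V is v_i (expressed in the standard basis). Since V is invertible (lower-triangular with 1s on the diagonal, up to permutation), solve by back-substitution:
  V =
[[-1, -1, 1, 0],
 [1, 1, 0, 0],
 [1, 0, 0, 0],
 [1, 1, -1, 1]]
  V a = (-4, 7, 4, 0)
Solving gives a = (4, 3, 3, -4).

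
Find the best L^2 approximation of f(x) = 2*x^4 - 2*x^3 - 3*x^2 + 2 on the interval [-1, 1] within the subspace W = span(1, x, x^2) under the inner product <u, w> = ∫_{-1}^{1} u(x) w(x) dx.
g(x) = -9*x^2/7 - 6*x/5 + 64/35

The best approximation g ∈ W is the orthogonal projection of f onto W. Writing g = a_0 + a_1 x + a_2 x^2, the coefficients solve the normal equations G · a = b where
  G_{ij} = <φ_i, φ_j> and b_i = <f, φ_i>, with φ_0 = 1, φ_1 = x, φ_2 = x^2.
G =
  [2, 0, 2/3]
  [0, 2/3, 0]
  [2/3, 0, 2/5],
b = (14/5, -4/5, 74/105).
Solving gives a_0 = 64/35, a_1 = -6/5, a_2 = -9/7, so
  g(x) = -9*x^2/7 - 6*x/5 + 64/35.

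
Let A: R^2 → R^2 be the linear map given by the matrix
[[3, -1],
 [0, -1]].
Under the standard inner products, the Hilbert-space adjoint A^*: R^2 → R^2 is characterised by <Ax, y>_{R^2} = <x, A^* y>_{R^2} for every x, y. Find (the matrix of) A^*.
A^* = A^T =
[[3, 0],
 [-1, -1]]

For real matrices with standard dot products, the defining identity <Ax, y> = <x, A^* y> gives (Ax)^T y = x^T (A^*) y, i.e. x^T A^T y = x^T (A^*) y. Since this holds for all x, y, we must have A^* = A^T. Therefore
A^* =
[[3, 0],
 [-1, -1]].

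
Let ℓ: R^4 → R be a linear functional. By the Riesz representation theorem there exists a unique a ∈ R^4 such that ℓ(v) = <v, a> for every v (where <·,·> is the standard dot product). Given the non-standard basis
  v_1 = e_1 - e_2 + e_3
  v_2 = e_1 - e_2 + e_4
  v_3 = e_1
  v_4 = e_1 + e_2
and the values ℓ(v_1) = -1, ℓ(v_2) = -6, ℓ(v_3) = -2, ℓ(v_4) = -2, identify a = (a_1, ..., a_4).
a = (-2, 0, 1, -4)

Write a = (a_1, ..., a_4) in the standard basis. For each basis vector v_i, ℓ(v_i) = <v_i, a> is a linear equation in the a_j's. Collect the n equations into a matrix system V a = ℓ, where row i of V is v_i (expressed in the standard basis). Since V is invertible (lower-triangular with 1s on the diagonal, up to permutation), solve by back-substitution:
  V =
[[1, -1, 1, 0],
 [1, -1, 0, 1],
 [1, 0, 0, 0],
 [1, 1, 0, 0]]
  V a = (-1, -6, -2, -2)
Solving gives a = (-2, 0, 1, -4).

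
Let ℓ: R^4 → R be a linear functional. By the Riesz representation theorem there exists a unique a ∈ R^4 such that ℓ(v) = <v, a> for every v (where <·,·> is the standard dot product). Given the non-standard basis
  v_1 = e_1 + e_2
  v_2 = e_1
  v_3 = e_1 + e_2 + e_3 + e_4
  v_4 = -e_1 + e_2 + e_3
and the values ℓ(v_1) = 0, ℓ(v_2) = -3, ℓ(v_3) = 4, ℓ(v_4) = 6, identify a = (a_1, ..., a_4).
a = (-3, 3, 0, 4)

Write a = (a_1, ..., a_4) in the standard basis. For each basis vector v_i, ℓ(v_i) = <v_i, a> is a linear equation in the a_j's. Collect the n equations into a matrix system V a = ℓ, where row i of V is v_i (expressed in the standard basis). Since V is invertible (lower-triangular with 1s on the diagonal, up to permutation), solve by back-substitution:
  V =
[[1, 1, 0, 0],
 [1, 0, 0, 0],
 [1, 1, 1, 1],
 [-1, 1, 1, 0]]
  V a = (0, -3, 4, 6)
Solving gives a = (-3, 3, 0, 4).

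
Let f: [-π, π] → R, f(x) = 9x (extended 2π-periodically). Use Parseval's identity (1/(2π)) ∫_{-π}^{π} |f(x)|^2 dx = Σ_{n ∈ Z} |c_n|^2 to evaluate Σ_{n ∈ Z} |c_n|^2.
Σ |c_n|^2 = 27π^2

Expand and integrate term by term over [-π, π]:
  ∫ (9x)^2 dx = 81·(2π^3/3); ∫ 2·9·(0)·x dx = 0 (odd integrand); ∫ 0^2 dx = 0·2π.
So (1/(2π)) ∫_{-π}^{π} (9x)^2 dx = 81π^2/3 + 0 = 27π^2.
Parseval ⇒ Σ |c_n|^2 = 27π^2.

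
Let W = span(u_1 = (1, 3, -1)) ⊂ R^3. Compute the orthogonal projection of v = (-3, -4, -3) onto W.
proj_W(v) = (-12/11, -36/11, 12/11)

Set up U = [u_1 | ... | u_1] ∈ R^(3×1). The projector onto W = col(U) is P = U (U^T U)^(-1) U^T.
Compute U^T U =
  [11],
and U^T v = (-12).
Solve U^T U · c = U^T v for the coefficients: c = (-12/11). The projection is proj_W(v) = U c.
Check: (v - proj_W(v)) · u_1 = 0  (should be 0).
Result: proj_W(v) = (-12/11, -36/11, 12/11).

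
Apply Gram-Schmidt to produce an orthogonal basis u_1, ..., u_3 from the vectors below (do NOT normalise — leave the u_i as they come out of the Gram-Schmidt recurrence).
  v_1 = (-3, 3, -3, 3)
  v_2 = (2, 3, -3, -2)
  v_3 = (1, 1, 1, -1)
Orthogonal basis:
  u_1 = (-3, 3, -3, 3)
  u_2 = (5/2, 5/2, -5/2, -5/2)
  u_3 = (0, 1, 1, 0)

Apply the Gram-Schmidt recurrence
  u_1 = v_1
  u_i = v_i − Σ_{j<i} ((v_i · u_j) / (u_j · u_j)) · u_j.

Step by step this gives:
  u_1 = (-3, 3, -3, 3)
  u_2 = (5/2, 5/2, -5/2, -5/2)
  u_3 = (0, 1, 1, 0)

Orthogonality check:
  u_2 · u_1 = 0 (should be 0)
  u_3 · u_1 = 0 (should be 0)
  u_3 · u_2 = 0 (should be 0)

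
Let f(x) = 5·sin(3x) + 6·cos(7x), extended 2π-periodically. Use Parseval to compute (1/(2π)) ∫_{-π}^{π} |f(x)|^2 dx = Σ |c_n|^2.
Σ |c_n|^2 = 61/2

Expand |f|^2 and use orthogonality of {sin(nx), cos(mx)} on [-π, π]:
  ∫_{-π}^{π} sin(nx)^2 dx = π, ∫ cos(mx)^2 dx = π, and cross terms integrate to 0.
So ∫_{-π}^{π} f(x)^2 dx = 5^2 · π + 6^2 · π = (25 + 36)π.
Divide by 2π: (25 + 36)/2 = 61/2.
By Parseval, this equals Σ |c_n|^2.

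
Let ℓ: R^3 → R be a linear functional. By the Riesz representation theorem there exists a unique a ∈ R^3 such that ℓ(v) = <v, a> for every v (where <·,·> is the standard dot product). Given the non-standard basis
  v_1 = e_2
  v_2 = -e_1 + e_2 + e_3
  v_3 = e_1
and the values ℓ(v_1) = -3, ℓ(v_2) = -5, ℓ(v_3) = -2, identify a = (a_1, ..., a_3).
a = (-2, -3, -4)

Write a = (a_1, ..., a_3) in the standard basis. For each basis vector v_i, ℓ(v_i) = <v_i, a> is a linear equation in the a_j's. Collect the n equations into a matrix system V a = ℓ, where row i of V is v_i (expressed in the standard basis). Since V is invertible (lower-triangular with 1s on the diagonal, up to permutation), solve by back-substitution:
  V =
[[0, 1, 0],
 [-1, 1, 1],
 [1, 0, 0]]
  V a = (-3, -5, -2)
Solving gives a = (-2, -3, -4).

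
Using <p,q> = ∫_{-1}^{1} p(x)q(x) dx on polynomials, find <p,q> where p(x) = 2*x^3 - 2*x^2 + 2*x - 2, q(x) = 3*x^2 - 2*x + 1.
<p,q> = -16

Expand the product: p(x)·q(x) = 6*x^5 - 10*x^4 + 12*x^3 - 12*x^2 + 6*x - 2.
∫_{-1}^{1} of each monomial x^k gives [2/(k+1) if k even, 0 if k odd]. Integrating term-by-term (or equivalently evaluating the antiderivative F(x) = x^6 - 2*x^5 + 3*x^4 - 4*x^3 + 3*x^2 - 2*x at the endpoints):
  F(1) − F(−1) = -1 − (15) = -16.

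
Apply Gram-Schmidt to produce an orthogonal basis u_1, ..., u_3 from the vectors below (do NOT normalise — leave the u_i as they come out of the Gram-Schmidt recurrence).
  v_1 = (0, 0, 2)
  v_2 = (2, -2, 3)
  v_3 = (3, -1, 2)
Orthogonal basis:
  u_1 = (0, 0, 2)
  u_2 = (2, -2, 0)
  u_3 = (1, 1, 0)

Apply the Gram-Schmidt recurrence
  u_1 = v_1
  u_i = v_i − Σ_{j<i} ((v_i · u_j) / (u_j · u_j)) · u_j.

Step by step this gives:
  u_1 = (0, 0, 2)
  u_2 = (2, -2, 0)
  u_3 = (1, 1, 0)

Orthogonality check:
  u_2 · u_1 = 0 (should be 0)
  u_3 · u_1 = 0 (should be 0)
  u_3 · u_2 = 0 (should be 0)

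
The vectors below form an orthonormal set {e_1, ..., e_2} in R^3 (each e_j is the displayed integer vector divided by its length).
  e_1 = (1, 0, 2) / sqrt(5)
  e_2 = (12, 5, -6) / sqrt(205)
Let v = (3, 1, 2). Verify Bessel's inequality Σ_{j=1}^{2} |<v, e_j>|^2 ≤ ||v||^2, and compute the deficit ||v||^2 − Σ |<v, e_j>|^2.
Σ |<v, e_j>|^2 = 570/41; ||v||^2 = 14; deficit = 4/41

Write each e_j = u_j / sqrt(<u_j, u_j>) where u_j is the displayed integer vector. Then <v, e_j> = <v, u_j> / sqrt(<u_j, u_j>), so |<v, e_j>|^2 = <v, u_j>^2 / <u_j, u_j>.
Coefficients: <v, e_1> = 7/sqrt(5), <v, e_2> = 29/sqrt(205).
Square and sum: Σ |<v, e_j>|^2 = 570/41.
Compute ||v||^2 = v·v = 14.
Deficit = 14 − 570/41 = 4/41 ≥ 0, confirming Bessel's inequality. (The deficit equals ||v − Σ <v,e_j> e_j||^2, the squared distance from v to span{e_j}.)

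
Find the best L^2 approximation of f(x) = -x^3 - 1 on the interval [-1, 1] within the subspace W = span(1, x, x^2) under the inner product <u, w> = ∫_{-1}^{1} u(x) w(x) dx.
g(x) = -3*x/5 - 1

The best approximation g ∈ W is the orthogonal projection of f onto W. Writing g = a_0 + a_1 x + a_2 x^2, the coefficients solve the normal equations G · a = b where
  G_{ij} = <φ_i, φ_j> and b_i = <f, φ_i>, with φ_0 = 1, φ_1 = x, φ_2 = x^2.
G =
  [2, 0, 2/3]
  [0, 2/3, 0]
  [2/3, 0, 2/5],
b = (-2, -2/5, -2/3).
Solving gives a_0 = -1, a_1 = -3/5, a_2 = 0, so
  g(x) = -3*x/5 - 1.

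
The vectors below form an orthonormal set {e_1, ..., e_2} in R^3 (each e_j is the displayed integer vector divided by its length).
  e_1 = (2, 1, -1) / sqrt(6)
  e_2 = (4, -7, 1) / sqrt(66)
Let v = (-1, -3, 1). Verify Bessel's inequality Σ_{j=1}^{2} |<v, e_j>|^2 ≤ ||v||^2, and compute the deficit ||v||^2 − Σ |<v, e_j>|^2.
Σ |<v, e_j>|^2 = 120/11; ||v||^2 = 11; deficit = 1/11

Write each e_j = u_j / sqrt(<u_j, u_j>) where u_j is the displayed integer vector. Then <v, e_j> = <v, u_j> / sqrt(<u_j, u_j>), so |<v, e_j>|^2 = <v, u_j>^2 / <u_j, u_j>.
Coefficients: <v, e_1> = -6/sqrt(6), <v, e_2> = 18/sqrt(66).
Square and sum: Σ |<v, e_j>|^2 = 120/11.
Compute ||v||^2 = v·v = 11.
Deficit = 11 − 120/11 = 1/11 ≥ 0, confirming Bessel's inequality. (The deficit equals ||v − Σ <v,e_j> e_j||^2, the squared distance from v to span{e_j}.)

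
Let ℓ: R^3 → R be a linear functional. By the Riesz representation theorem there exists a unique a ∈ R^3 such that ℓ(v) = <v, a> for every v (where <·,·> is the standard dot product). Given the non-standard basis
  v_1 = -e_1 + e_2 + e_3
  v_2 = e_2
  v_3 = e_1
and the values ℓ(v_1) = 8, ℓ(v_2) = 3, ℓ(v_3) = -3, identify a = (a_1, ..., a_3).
a = (-3, 3, 2)

Write a = (a_1, ..., a_3) in the standard basis. For each basis vector v_i, ℓ(v_i) = <v_i, a> is a linear equation in the a_j's. Collect the n equations into a matrix system V a = ℓ, where row i of V is v_i (expressed in the standard basis). Since V is invertible (lower-triangular with 1s on the diagonal, up to permutation), solve by back-substitution:
  V =
[[-1, 1, 1],
 [0, 1, 0],
 [1, 0, 0]]
  V a = (8, 3, -3)
Solving gives a = (-3, 3, 2).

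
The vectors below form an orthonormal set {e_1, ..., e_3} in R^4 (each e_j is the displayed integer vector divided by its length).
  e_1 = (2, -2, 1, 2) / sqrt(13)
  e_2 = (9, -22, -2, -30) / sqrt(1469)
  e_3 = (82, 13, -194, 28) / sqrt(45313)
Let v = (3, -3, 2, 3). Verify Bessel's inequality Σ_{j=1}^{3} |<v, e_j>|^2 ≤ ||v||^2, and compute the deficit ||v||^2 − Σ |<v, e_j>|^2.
Σ |<v, e_j>|^2 = 12422/401; ||v||^2 = 31; deficit = 9/401

Write each e_j = u_j / sqrt(<u_j, u_j>) where u_j is the displayed integer vector. Then <v, e_j> = <v, u_j> / sqrt(<u_j, u_j>), so |<v, e_j>|^2 = <v, u_j>^2 / <u_j, u_j>.
Coefficients: <v, e_1> = 20/sqrt(13), <v, e_2> = -1/sqrt(1469), <v, e_3> = -97/sqrt(45313).
Square and sum: Σ |<v, e_j>|^2 = 12422/401.
Compute ||v||^2 = v·v = 31.
Deficit = 31 − 12422/401 = 9/401 ≥ 0, confirming Bessel's inequality. (The deficit equals ||v − Σ <v,e_j> e_j||^2, the squared distance from v to span{e_j}.)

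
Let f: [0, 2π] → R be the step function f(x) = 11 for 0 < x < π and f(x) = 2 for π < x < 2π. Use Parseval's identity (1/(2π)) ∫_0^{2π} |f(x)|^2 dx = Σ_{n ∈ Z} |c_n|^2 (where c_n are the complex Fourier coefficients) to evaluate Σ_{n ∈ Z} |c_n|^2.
Σ |c_n|^2 = 125/2

Parseval equates the L^2 energy of f (normalised by 1/(2π)) with the ℓ^2 sum of its Fourier coefficients: (1/(2π)) ∫_0^{2π} |f|^2 = Σ |c_n|^2.
Compute the left side: (1/(2π)) [∫_0^π 11^2 dx + ∫_π^{2π} 2^2 dx] = (1/(2π)) · (121π + 4π) = (121 + 4)/2 = 125/2.
So Σ_{n ∈ Z} |c_n|^2 = 125/2.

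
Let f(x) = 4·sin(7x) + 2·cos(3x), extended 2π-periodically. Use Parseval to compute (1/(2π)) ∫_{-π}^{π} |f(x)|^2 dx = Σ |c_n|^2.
Σ |c_n|^2 = 10

Expand |f|^2 and use orthogonality of {sin(nx), cos(mx)} on [-π, π]:
  ∫_{-π}^{π} sin(nx)^2 dx = π, ∫ cos(mx)^2 dx = π, and cross terms integrate to 0.
So ∫_{-π}^{π} f(x)^2 dx = 4^2 · π + 2^2 · π = (16 + 4)π.
Divide by 2π: (16 + 4)/2 = 10.
By Parseval, this equals Σ |c_n|^2.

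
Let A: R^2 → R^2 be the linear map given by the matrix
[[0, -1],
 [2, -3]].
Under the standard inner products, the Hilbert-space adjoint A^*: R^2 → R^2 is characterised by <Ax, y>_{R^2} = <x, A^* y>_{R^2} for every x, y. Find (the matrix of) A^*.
A^* = A^T =
[[0, 2],
 [-1, -3]]

For real matrices with standard dot products, the defining identity <Ax, y> = <x, A^* y> gives (Ax)^T y = x^T (A^*) y, i.e. x^T A^T y = x^T (A^*) y. Since this holds for all x, y, we must have A^* = A^T. Therefore
A^* =
[[0, 2],
 [-1, -3]].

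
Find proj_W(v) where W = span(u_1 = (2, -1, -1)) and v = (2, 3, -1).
proj_W(v) = (2/3, -1/3, -1/3)

Set up U = [u_1 | ... | u_1] ∈ R^(3×1). The projector onto W = col(U) is P = U (U^T U)^(-1) U^T.
Compute U^T U =
  [6],
and U^T v = (2).
Solve U^T U · c = U^T v for the coefficients: c = (1/3). The projection is proj_W(v) = U c.
Check: (v - proj_W(v)) · u_1 = 0  (should be 0).
Result: proj_W(v) = (2/3, -1/3, -1/3).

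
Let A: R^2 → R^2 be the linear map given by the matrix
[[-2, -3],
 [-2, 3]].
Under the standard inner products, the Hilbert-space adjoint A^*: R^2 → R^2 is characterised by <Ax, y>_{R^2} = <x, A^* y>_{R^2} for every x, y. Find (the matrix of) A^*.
A^* = A^T =
[[-2, -2],
 [-3, 3]]

For real matrices with standard dot products, the defining identity <Ax, y> = <x, A^* y> gives (Ax)^T y = x^T (A^*) y, i.e. x^T A^T y = x^T (A^*) y. Since this holds for all x, y, we must have A^* = A^T. Therefore
A^* =
[[-2, -2],
 [-3, 3]].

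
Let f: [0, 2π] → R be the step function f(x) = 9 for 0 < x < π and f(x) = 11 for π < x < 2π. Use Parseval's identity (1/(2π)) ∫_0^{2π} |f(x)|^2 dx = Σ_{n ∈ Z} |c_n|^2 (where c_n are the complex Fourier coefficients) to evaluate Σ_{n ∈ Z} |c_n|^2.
Σ |c_n|^2 = 101

Parseval equates the L^2 energy of f (normalised by 1/(2π)) with the ℓ^2 sum of its Fourier coefficients: (1/(2π)) ∫_0^{2π} |f|^2 = Σ |c_n|^2.
Compute the left side: (1/(2π)) [∫_0^π 9^2 dx + ∫_π^{2π} 11^2 dx] = (1/(2π)) · (81π + 121π) = (81 + 121)/2 = 101.
So Σ_{n ∈ Z} |c_n|^2 = 101.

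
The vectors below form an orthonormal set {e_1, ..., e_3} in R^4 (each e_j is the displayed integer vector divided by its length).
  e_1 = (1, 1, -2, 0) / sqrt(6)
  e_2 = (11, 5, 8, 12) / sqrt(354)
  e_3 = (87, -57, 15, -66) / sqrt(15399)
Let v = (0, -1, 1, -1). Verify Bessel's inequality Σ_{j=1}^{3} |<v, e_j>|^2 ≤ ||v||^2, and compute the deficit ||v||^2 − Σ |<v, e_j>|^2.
Σ |<v, e_j>|^2 = 86/29; ||v||^2 = 3; deficit = 1/29

Write each e_j = u_j / sqrt(<u_j, u_j>) where u_j is the displayed integer vector. Then <v, e_j> = <v, u_j> / sqrt(<u_j, u_j>), so |<v, e_j>|^2 = <v, u_j>^2 / <u_j, u_j>.
Coefficients: <v, e_1> = -3/sqrt(6), <v, e_2> = -9/sqrt(354), <v, e_3> = 138/sqrt(15399).
Square and sum: Σ |<v, e_j>|^2 = 86/29.
Compute ||v||^2 = v·v = 3.
Deficit = 3 − 86/29 = 1/29 ≥ 0, confirming Bessel's inequality. (The deficit equals ||v − Σ <v,e_j> e_j||^2, the squared distance from v to span{e_j}.)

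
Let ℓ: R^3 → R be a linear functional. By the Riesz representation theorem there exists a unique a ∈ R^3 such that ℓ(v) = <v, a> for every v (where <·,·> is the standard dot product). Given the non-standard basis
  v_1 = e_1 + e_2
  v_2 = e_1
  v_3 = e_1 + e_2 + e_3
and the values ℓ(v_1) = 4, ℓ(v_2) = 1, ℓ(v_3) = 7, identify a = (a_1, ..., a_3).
a = (1, 3, 3)

Write a = (a_1, ..., a_3) in the standard basis. For each basis vector v_i, ℓ(v_i) = <v_i, a> is a linear equation in the a_j's. Collect the n equations into a matrix system V a = ℓ, where row i of V is v_i (expressed in the standard basis). Since V is invertible (lower-triangular with 1s on the diagonal, up to permutation), solve by back-substitution:
  V =
[[1, 1, 0],
 [1, 0, 0],
 [1, 1, 1]]
  V a = (4, 1, 7)
Solving gives a = (1, 3, 3).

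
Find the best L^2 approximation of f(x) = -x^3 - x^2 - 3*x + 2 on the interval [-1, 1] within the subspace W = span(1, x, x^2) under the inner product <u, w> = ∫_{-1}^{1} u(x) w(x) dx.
g(x) = -x^2 - 18*x/5 + 2

The best approximation g ∈ W is the orthogonal projection of f onto W. Writing g = a_0 + a_1 x + a_2 x^2, the coefficients solve the normal equations G · a = b where
  G_{ij} = <φ_i, φ_j> and b_i = <f, φ_i>, with φ_0 = 1, φ_1 = x, φ_2 = x^2.
G =
  [2, 0, 2/3]
  [0, 2/3, 0]
  [2/3, 0, 2/5],
b = (10/3, -12/5, 14/15).
Solving gives a_0 = 2, a_1 = -18/5, a_2 = -1, so
  g(x) = -x^2 - 18*x/5 + 2.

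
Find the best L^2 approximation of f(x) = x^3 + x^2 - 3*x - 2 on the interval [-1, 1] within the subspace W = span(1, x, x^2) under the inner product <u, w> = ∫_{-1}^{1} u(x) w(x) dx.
g(x) = x^2 - 12*x/5 - 2

The best approximation g ∈ W is the orthogonal projection of f onto W. Writing g = a_0 + a_1 x + a_2 x^2, the coefficients solve the normal equations G · a = b where
  G_{ij} = <φ_i, φ_j> and b_i = <f, φ_i>, with φ_0 = 1, φ_1 = x, φ_2 = x^2.
G =
  [2, 0, 2/3]
  [0, 2/3, 0]
  [2/3, 0, 2/5],
b = (-10/3, -8/5, -14/15).
Solving gives a_0 = -2, a_1 = -12/5, a_2 = 1, so
  g(x) = x^2 - 12*x/5 - 2.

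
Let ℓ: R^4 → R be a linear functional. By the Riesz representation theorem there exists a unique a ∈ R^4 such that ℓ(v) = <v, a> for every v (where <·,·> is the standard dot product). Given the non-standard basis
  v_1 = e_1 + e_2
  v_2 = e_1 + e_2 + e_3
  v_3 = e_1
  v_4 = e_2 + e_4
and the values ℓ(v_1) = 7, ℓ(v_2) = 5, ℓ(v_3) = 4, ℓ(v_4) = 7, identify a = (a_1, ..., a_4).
a = (4, 3, -2, 4)

Write a = (a_1, ..., a_4) in the standard basis. For each basis vector v_i, ℓ(v_i) = <v_i, a> is a linear equation in the a_j's. Collect the n equations into a matrix system V a = ℓ, where row i of V is v_i (expressed in the standard basis). Since V is invertible (lower-triangular with 1s on the diagonal, up to permutation), solve by back-substitution:
  V =
[[1, 1, 0, 0],
 [1, 1, 1, 0],
 [1, 0, 0, 0],
 [0, 1, 0, 1]]
  V a = (7, 5, 4, 7)
Solving gives a = (4, 3, -2, 4).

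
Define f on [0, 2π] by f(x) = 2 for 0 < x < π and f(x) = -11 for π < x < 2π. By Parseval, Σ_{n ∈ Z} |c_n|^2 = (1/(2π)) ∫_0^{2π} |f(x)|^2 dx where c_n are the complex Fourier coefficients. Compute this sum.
Σ |c_n|^2 = 125/2

Parseval equates the L^2 energy of f (normalised by 1/(2π)) with the ℓ^2 sum of its Fourier coefficients: (1/(2π)) ∫_0^{2π} |f|^2 = Σ |c_n|^2.
Compute the left side: (1/(2π)) [∫_0^π 2^2 dx + ∫_π^{2π} (-11)^2 dx] = (1/(2π)) · (4π + 121π) = (4 + 121)/2 = 125/2.
So Σ_{n ∈ Z} |c_n|^2 = 125/2.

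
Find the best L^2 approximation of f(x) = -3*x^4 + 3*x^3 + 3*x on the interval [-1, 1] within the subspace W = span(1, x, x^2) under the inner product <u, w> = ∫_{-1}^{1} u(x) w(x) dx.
g(x) = -18*x^2/7 + 24*x/5 + 9/35

The best approximation g ∈ W is the orthogonal projection of f onto W. Writing g = a_0 + a_1 x + a_2 x^2, the coefficients solve the normal equations G · a = b where
  G_{ij} = <φ_i, φ_j> and b_i = <f, φ_i>, with φ_0 = 1, φ_1 = x, φ_2 = x^2.
G =
  [2, 0, 2/3]
  [0, 2/3, 0]
  [2/3, 0, 2/5],
b = (-6/5, 16/5, -6/7).
Solving gives a_0 = 9/35, a_1 = 24/5, a_2 = -18/7, so
  g(x) = -18*x^2/7 + 24*x/5 + 9/35.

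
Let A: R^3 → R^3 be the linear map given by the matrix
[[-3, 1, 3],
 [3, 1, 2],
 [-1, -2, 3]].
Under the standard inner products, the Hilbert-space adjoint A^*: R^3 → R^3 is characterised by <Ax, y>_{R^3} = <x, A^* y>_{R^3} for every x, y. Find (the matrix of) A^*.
A^* = A^T =
[[-3, 3, -1],
 [1, 1, -2],
 [3, 2, 3]]

For real matrices with standard dot products, the defining identity <Ax, y> = <x, A^* y> gives (Ax)^T y = x^T (A^*) y, i.e. x^T A^T y = x^T (A^*) y. Since this holds for all x, y, we must have A^* = A^T. Therefore
A^* =
[[-3, 3, -1],
 [1, 1, -2],
 [3, 2, 3]].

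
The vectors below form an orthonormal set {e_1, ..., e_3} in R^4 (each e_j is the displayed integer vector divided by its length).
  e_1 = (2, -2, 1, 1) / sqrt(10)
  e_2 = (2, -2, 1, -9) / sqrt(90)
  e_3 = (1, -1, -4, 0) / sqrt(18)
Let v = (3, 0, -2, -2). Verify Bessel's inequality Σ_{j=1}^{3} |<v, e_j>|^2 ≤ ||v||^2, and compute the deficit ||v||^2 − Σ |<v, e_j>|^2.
Σ |<v, e_j>|^2 = 25/2; ||v||^2 = 17; deficit = 9/2

Write each e_j = u_j / sqrt(<u_j, u_j>) where u_j is the displayed integer vector. Then <v, e_j> = <v, u_j> / sqrt(<u_j, u_j>), so |<v, e_j>|^2 = <v, u_j>^2 / <u_j, u_j>.
Coefficients: <v, e_1> = 2/sqrt(10), <v, e_2> = 22/sqrt(90), <v, e_3> = 11/sqrt(18).
Square and sum: Σ |<v, e_j>|^2 = 25/2.
Compute ||v||^2 = v·v = 17.
Deficit = 17 − 25/2 = 9/2 ≥ 0, confirming Bessel's inequality. (The deficit equals ||v − Σ <v,e_j> e_j||^2, the squared distance from v to span{e_j}.)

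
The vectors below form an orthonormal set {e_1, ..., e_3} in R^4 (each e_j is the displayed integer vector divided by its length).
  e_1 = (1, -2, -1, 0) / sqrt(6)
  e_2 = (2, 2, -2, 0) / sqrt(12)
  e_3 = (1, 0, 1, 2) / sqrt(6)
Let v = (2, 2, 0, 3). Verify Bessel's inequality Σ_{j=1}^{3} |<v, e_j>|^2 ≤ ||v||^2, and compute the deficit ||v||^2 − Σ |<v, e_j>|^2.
Σ |<v, e_j>|^2 = 50/3; ||v||^2 = 17; deficit = 1/3

Write each e_j = u_j / sqrt(<u_j, u_j>) where u_j is the displayed integer vector. Then <v, e_j> = <v, u_j> / sqrt(<u_j, u_j>), so |<v, e_j>|^2 = <v, u_j>^2 / <u_j, u_j>.
Coefficients: <v, e_1> = -2/sqrt(6), <v, e_2> = 8/sqrt(12), <v, e_3> = 8/sqrt(6).
Square and sum: Σ |<v, e_j>|^2 = 50/3.
Compute ||v||^2 = v·v = 17.
Deficit = 17 − 50/3 = 1/3 ≥ 0, confirming Bessel's inequality. (The deficit equals ||v − Σ <v,e_j> e_j||^2, the squared distance from v to span{e_j}.)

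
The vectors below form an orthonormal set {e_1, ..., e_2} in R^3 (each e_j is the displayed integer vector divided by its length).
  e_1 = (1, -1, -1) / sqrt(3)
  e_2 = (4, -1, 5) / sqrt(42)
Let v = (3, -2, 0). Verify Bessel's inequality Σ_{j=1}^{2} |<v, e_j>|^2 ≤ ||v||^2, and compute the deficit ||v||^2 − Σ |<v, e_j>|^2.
Σ |<v, e_j>|^2 = 13; ||v||^2 = 13; deficit = 0

Write each e_j = u_j / sqrt(<u_j, u_j>) where u_j is the displayed integer vector. Then <v, e_j> = <v, u_j> / sqrt(<u_j, u_j>), so |<v, e_j>|^2 = <v, u_j>^2 / <u_j, u_j>.
Coefficients: <v, e_1> = 5/sqrt(3), <v, e_2> = 14/sqrt(42).
Square and sum: Σ |<v, e_j>|^2 = 13.
Compute ||v||^2 = v·v = 13.
Deficit = 13 − 13 = 0 ≥ 0, confirming Bessel's inequality. (The deficit equals ||v − Σ <v,e_j> e_j||^2, the squared distance from v to span{e_j}.)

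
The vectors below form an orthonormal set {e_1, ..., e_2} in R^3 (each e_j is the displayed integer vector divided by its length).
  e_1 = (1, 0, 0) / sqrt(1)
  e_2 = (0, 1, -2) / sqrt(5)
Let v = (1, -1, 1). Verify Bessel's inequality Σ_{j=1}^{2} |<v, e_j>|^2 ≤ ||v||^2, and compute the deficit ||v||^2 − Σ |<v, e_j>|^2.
Σ |<v, e_j>|^2 = 14/5; ||v||^2 = 3; deficit = 1/5

Write each e_j = u_j / sqrt(<u_j, u_j>) where u_j is the displayed integer vector. Then <v, e_j> = <v, u_j> / sqrt(<u_j, u_j>), so |<v, e_j>|^2 = <v, u_j>^2 / <u_j, u_j>.
Coefficients: <v, e_1> = 1/sqrt(1), <v, e_2> = -3/sqrt(5).
Square and sum: Σ |<v, e_j>|^2 = 14/5.
Compute ||v||^2 = v·v = 3.
Deficit = 3 − 14/5 = 1/5 ≥ 0, confirming Bessel's inequality. (The deficit equals ||v − Σ <v,e_j> e_j||^2, the squared distance from v to span{e_j}.)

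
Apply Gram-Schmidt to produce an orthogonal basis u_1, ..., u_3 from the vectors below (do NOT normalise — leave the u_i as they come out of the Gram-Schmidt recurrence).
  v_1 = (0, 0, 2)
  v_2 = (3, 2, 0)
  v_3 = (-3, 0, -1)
Orthogonal basis:
  u_1 = (0, 0, 2)
  u_2 = (3, 2, 0)
  u_3 = (-12/13, 18/13, 0)

Apply the Gram-Schmidt recurrence
  u_1 = v_1
  u_i = v_i − Σ_{j<i} ((v_i · u_j) / (u_j · u_j)) · u_j.

Step by step this gives:
  u_1 = (0, 0, 2)
  u_2 = (3, 2, 0)
  u_3 = (-12/13, 18/13, 0)

Orthogonality check:
  u_2 · u_1 = 0 (should be 0)
  u_3 · u_1 = 0 (should be 0)
  u_3 · u_2 = 0 (should be 0)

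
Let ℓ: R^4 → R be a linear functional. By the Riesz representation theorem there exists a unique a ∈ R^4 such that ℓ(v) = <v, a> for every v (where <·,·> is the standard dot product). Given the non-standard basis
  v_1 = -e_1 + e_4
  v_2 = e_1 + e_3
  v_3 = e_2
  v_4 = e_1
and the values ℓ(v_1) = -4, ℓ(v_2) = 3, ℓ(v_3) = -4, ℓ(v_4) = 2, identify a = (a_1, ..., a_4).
a = (2, -4, 1, -2)

Write a = (a_1, ..., a_4) in the standard basis. For each basis vector v_i, ℓ(v_i) = <v_i, a> is a linear equation in the a_j's. Collect the n equations into a matrix system V a = ℓ, where row i of V is v_i (expressed in the standard basis). Since V is invertible (lower-triangular with 1s on the diagonal, up to permutation), solve by back-substitution:
  V =
[[-1, 0, 0, 1],
 [1, 0, 1, 0],
 [0, 1, 0, 0],
 [1, 0, 0, 0]]
  V a = (-4, 3, -4, 2)
Solving gives a = (2, -4, 1, -2).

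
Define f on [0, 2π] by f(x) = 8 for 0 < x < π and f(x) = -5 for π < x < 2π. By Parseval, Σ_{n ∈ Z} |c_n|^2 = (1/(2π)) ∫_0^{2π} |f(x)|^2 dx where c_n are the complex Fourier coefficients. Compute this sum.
Σ |c_n|^2 = 89/2

Parseval equates the L^2 energy of f (normalised by 1/(2π)) with the ℓ^2 sum of its Fourier coefficients: (1/(2π)) ∫_0^{2π} |f|^2 = Σ |c_n|^2.
Compute the left side: (1/(2π)) [∫_0^π 8^2 dx + ∫_π^{2π} (-5)^2 dx] = (1/(2π)) · (64π + 25π) = (64 + 25)/2 = 89/2.
So Σ_{n ∈ Z} |c_n|^2 = 89/2.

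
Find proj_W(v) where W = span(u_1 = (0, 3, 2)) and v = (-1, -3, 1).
proj_W(v) = (0, -21/13, -14/13)

Set up U = [u_1 | ... | u_1] ∈ R^(3×1). The projector onto W = col(U) is P = U (U^T U)^(-1) U^T.
Compute U^T U =
  [13],
and U^T v = (-7).
Solve U^T U · c = U^T v for the coefficients: c = (-7/13). The projection is proj_W(v) = U c.
Check: (v - proj_W(v)) · u_1 = 0  (should be 0).
Result: proj_W(v) = (0, -21/13, -14/13).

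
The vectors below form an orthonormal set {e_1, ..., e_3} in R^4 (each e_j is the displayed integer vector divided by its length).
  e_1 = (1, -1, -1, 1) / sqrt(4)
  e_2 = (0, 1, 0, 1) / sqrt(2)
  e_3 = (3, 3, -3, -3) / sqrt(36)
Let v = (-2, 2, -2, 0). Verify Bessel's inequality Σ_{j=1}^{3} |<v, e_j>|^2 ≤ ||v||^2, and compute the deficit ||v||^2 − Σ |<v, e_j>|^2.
Σ |<v, e_j>|^2 = 4; ||v||^2 = 12; deficit = 8

Write each e_j = u_j / sqrt(<u_j, u_j>) where u_j is the displayed integer vector. Then <v, e_j> = <v, u_j> / sqrt(<u_j, u_j>), so |<v, e_j>|^2 = <v, u_j>^2 / <u_j, u_j>.
Coefficients: <v, e_1> = -2/sqrt(4), <v, e_2> = 2/sqrt(2), <v, e_3> = 6/sqrt(36).
Square and sum: Σ |<v, e_j>|^2 = 4.
Compute ||v||^2 = v·v = 12.
Deficit = 12 − 4 = 8 ≥ 0, confirming Bessel's inequality. (The deficit equals ||v − Σ <v,e_j> e_j||^2, the squared distance from v to span{e_j}.)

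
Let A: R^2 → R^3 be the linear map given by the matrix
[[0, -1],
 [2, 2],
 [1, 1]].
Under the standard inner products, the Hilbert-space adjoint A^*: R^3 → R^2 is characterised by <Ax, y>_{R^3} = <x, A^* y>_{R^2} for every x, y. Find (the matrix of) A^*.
A^* = A^T =
[[0, 2, 1],
 [-1, 2, 1]]

For real matrices with standard dot products, the defining identity <Ax, y> = <x, A^* y> gives (Ax)^T y = x^T (A^*) y, i.e. x^T A^T y = x^T (A^*) y. Since this holds for all x, y, we must have A^* = A^T. Therefore
A^* =
[[0, 2, 1],
 [-1, 2, 1]].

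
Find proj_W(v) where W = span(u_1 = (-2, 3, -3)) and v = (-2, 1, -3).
proj_W(v) = (-16/11, 24/11, -24/11)

Set up U = [u_1 | ... | u_1] ∈ R^(3×1). The projector onto W = col(U) is P = U (U^T U)^(-1) U^T.
Compute U^T U =
  [22],
and U^T v = (16).
Solve U^T U · c = U^T v for the coefficients: c = (8/11). The projection is proj_W(v) = U c.
Check: (v - proj_W(v)) · u_1 = 0  (should be 0).
Result: proj_W(v) = (-16/11, 24/11, -24/11).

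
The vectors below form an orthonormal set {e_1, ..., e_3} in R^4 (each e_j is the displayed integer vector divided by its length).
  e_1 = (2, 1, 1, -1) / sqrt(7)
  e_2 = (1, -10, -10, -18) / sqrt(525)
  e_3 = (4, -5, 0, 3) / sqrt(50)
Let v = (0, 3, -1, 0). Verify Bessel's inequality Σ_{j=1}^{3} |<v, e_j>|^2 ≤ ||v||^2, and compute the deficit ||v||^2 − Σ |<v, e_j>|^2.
Σ |<v, e_j>|^2 = 35/6; ||v||^2 = 10; deficit = 25/6

Write each e_j = u_j / sqrt(<u_j, u_j>) where u_j is the displayed integer vector. Then <v, e_j> = <v, u_j> / sqrt(<u_j, u_j>), so |<v, e_j>|^2 = <v, u_j>^2 / <u_j, u_j>.
Coefficients: <v, e_1> = 2/sqrt(7), <v, e_2> = -20/sqrt(525), <v, e_3> = -15/sqrt(50).
Square and sum: Σ |<v, e_j>|^2 = 35/6.
Compute ||v||^2 = v·v = 10.
Deficit = 10 − 35/6 = 25/6 ≥ 0, confirming Bessel's inequality. (The deficit equals ||v − Σ <v,e_j> e_j||^2, the squared distance from v to span{e_j}.)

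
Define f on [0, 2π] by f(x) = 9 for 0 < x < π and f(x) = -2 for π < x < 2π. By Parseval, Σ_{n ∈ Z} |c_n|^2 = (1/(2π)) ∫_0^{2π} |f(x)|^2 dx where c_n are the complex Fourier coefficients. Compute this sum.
Σ |c_n|^2 = 85/2

Parseval equates the L^2 energy of f (normalised by 1/(2π)) with the ℓ^2 sum of its Fourier coefficients: (1/(2π)) ∫_0^{2π} |f|^2 = Σ |c_n|^2.
Compute the left side: (1/(2π)) [∫_0^π 9^2 dx + ∫_π^{2π} (-2)^2 dx] = (1/(2π)) · (81π + 4π) = (81 + 4)/2 = 85/2.
So Σ_{n ∈ Z} |c_n|^2 = 85/2.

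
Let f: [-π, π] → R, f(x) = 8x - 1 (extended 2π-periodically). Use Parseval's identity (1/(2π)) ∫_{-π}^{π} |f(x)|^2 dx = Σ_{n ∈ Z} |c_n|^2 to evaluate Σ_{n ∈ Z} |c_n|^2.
Σ |c_n|^2 = 64π^2/3 + 1

Expand and integrate term by term over [-π, π]:
  ∫ (8x)^2 dx = 64·(2π^3/3); ∫ 2·8·(-1)·x dx = 0 (odd integrand); ∫ (-1)^2 dx = 1·2π.
So (1/(2π)) ∫_{-π}^{π} (8x - 1)^2 dx = 64π^2/3 + 1 = 64π^2/3 + 1.
Parseval ⇒ Σ |c_n|^2 = 64π^2/3 + 1.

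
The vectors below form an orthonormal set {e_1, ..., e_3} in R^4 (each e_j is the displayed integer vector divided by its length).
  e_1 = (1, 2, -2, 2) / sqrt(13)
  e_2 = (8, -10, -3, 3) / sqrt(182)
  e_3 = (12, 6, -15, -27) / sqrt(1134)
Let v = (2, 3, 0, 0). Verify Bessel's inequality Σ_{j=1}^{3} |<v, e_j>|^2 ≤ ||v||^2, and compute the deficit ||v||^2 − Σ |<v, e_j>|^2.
Σ |<v, e_j>|^2 = 68/9; ||v||^2 = 13; deficit = 49/9

Write each e_j = u_j / sqrt(<u_j, u_j>) where u_j is the displayed integer vector. Then <v, e_j> = <v, u_j> / sqrt(<u_j, u_j>), so |<v, e_j>|^2 = <v, u_j>^2 / <u_j, u_j>.
Coefficients: <v, e_1> = 8/sqrt(13), <v, e_2> = -14/sqrt(182), <v, e_3> = 42/sqrt(1134).
Square and sum: Σ |<v, e_j>|^2 = 68/9.
Compute ||v||^2 = v·v = 13.
Deficit = 13 − 68/9 = 49/9 ≥ 0, confirming Bessel's inequality. (The deficit equals ||v − Σ <v,e_j> e_j||^2, the squared distance from v to span{e_j}.)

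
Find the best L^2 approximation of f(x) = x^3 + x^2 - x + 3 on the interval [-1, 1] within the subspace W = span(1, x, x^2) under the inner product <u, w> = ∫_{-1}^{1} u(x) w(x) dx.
g(x) = x^2 - 2*x/5 + 3

The best approximation g ∈ W is the orthogonal projection of f onto W. Writing g = a_0 + a_1 x + a_2 x^2, the coefficients solve the normal equations G · a = b where
  G_{ij} = <φ_i, φ_j> and b_i = <f, φ_i>, with φ_0 = 1, φ_1 = x, φ_2 = x^2.
G =
  [2, 0, 2/3]
  [0, 2/3, 0]
  [2/3, 0, 2/5],
b = (20/3, -4/15, 12/5).
Solving gives a_0 = 3, a_1 = -2/5, a_2 = 1, so
  g(x) = x^2 - 2*x/5 + 3.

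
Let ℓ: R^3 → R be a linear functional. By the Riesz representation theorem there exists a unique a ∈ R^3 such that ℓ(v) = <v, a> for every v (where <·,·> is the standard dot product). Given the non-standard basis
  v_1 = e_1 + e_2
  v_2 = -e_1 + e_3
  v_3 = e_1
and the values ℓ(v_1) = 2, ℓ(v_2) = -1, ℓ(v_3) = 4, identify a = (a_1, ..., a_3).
a = (4, -2, 3)

Write a = (a_1, ..., a_3) in the standard basis. For each basis vector v_i, ℓ(v_i) = <v_i, a> is a linear equation in the a_j's. Collect the n equations into a matrix system V a = ℓ, where row i of V is v_i (expressed in the standard basis). Since V is invertible (lower-triangular with 1s on the diagonal, up to permutation), solve by back-substitution:
  V =
[[1, 1, 0],
 [-1, 0, 1],
 [1, 0, 0]]
  V a = (2, -1, 4)
Solving gives a = (4, -2, 3).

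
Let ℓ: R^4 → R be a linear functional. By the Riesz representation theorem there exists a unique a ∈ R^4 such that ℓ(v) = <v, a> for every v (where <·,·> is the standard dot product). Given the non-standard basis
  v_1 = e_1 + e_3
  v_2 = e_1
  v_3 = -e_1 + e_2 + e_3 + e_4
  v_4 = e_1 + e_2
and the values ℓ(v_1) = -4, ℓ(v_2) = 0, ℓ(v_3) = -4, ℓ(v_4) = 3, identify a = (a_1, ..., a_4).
a = (0, 3, -4, -3)

Write a = (a_1, ..., a_4) in the standard basis. For each basis vector v_i, ℓ(v_i) = <v_i, a> is a linear equation in the a_j's. Collect the n equations into a matrix system V a = ℓ, where row i of V is v_i (expressed in the standard basis). Since V is invertible (lower-triangular with 1s on the diagonal, up to permutation), solve by back-substitution:
  V =
[[1, 0, 1, 0],
 [1, 0, 0, 0],
 [-1, 1, 1, 1],
 [1, 1, 0, 0]]
  V a = (-4, 0, -4, 3)
Solving gives a = (0, 3, -4, -3).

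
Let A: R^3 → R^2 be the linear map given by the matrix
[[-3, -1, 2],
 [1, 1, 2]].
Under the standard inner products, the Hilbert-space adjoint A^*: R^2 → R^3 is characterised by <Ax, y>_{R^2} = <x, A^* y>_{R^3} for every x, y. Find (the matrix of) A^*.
A^* = A^T =
[[-3, 1],
 [-1, 1],
 [2, 2]]

For real matrices with standard dot products, the defining identity <Ax, y> = <x, A^* y> gives (Ax)^T y = x^T (A^*) y, i.e. x^T A^T y = x^T (A^*) y. Since this holds for all x, y, we must have A^* = A^T. Therefore
A^* =
[[-3, 1],
 [-1, 1],
 [2, 2]].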